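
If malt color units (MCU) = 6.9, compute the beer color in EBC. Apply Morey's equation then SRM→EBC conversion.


SRM = 1.4922·MCU^0.6859;  EBC = SRM·1.97
SRM = 1.4922·6.9^0.6859 = 5.6130
EBC = 5.6130·1.97

11.0576 EBC


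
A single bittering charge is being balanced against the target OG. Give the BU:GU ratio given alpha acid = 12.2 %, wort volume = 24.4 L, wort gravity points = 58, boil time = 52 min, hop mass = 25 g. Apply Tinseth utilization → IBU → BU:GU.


U = 1.65·0.000125^(GP/1000)·(1−e^(−0.04t))/4.15;  IBU = (α/100)·m·U·1000/V;  BU:GU = IBU/GP
U = 1.65·0.000125^(58/1000)·(1−e^(−0.04·52))/4.15 = 0.2066
IBU = (12.2/100)·25·0.2066·1000/24.4 = 25.8232
BU:GU = 25.8232/58

0.4452


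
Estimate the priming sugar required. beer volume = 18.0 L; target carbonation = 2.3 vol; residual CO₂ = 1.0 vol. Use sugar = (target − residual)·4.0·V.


sugar = (2.3 − 1.0)·4.0·18.0

93.6000 g


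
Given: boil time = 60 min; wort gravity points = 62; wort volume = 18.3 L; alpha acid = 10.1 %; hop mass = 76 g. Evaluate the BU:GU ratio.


U = 1.65·0.000125^(GP/1000)·(1−e^(−0.04t))/4.15;  IBU = (α/100)·m·U·1000/V;  BU:GU = IBU/GP
U = 1.65·0.000125^(62/1000)·(1−e^(−0.04·60))/4.15 = 0.2071
IBU = (10.1/100)·76·0.2071·1000/18.3 = 86.8614
BU:GU = 86.8614/62

1.4010


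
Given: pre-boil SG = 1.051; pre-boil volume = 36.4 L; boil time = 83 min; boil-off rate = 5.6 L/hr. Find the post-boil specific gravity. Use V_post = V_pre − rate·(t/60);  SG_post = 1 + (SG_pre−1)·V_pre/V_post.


V_post = 36.4 − 5.6·(83/60) = 28.6533
SG_post = 1 + (1.051 − 1)·36.4/28.6533

1.0648


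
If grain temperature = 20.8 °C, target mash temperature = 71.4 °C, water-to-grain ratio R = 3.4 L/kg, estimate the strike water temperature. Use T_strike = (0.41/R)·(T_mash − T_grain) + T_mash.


T_strike = (0.41/3.4)·(71.4 − 20.8) + 71.4

77.5018 °C


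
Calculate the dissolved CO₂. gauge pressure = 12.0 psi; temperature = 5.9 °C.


vols = (P + 14.695)·(0.01821 + 0.09011·e^(−0.04·T))
vols = (12.0 + 14.695)·(0.01821 + 0.09011·e^(−0.04·5.9))

2.3859 volumes


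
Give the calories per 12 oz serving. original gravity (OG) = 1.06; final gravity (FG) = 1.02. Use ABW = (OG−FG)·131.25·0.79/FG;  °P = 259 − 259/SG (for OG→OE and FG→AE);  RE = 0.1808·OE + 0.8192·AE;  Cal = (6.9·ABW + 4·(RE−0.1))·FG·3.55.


ABW = (1.06 − 1.02)·131.25·0.79/1.02 = 4.0662
OE = 259 − 259/1.06 = 14.6604 °P
AE = 259 − 259/1.02 = 5.0784 °P
RE = 0.1808·14.6604 + 0.8192·5.0784 = 6.8108 °P
Cal = (6.9·4.0662 + 4·(6.8108−0.1))·1.02·3.55

198.7929 kcal


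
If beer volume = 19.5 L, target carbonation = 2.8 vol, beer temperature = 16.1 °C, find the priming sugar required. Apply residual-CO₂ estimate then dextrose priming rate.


residual = 14.695·(0.01821 + 0.09011·e^(−0.04·T));  sugar = (target − residual)·4.0·V
residual = 14.695·(0.01821 + 0.09011·e^(−0.04·16.1)) = 0.9630
sugar = (2.8 − 0.9630)·4.0·19.5

143.2835 g


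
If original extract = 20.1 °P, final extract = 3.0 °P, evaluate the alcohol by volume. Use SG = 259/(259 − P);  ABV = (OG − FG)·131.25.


OG = 259/(259 − 20.1) = 1.0841
FG = 259/(259 − 3.0) = 1.0117
ABV = (1.0841 − 1.0117)·131.25

9.5047 % ABV


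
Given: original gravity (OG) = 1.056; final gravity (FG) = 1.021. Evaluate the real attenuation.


AA = (OG−FG)/(OG−1)·100;  RA = AA·0.8192
AA = (1.056 − 1.021)/(1.056 − 1)·100 = 62.5000
RA = 62.5000·0.8192

51.2000 %


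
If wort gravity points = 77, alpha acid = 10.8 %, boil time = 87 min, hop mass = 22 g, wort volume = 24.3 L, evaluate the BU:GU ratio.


U = 1.65·0.000125^(GP/1000)·(1−e^(−0.04t))/4.15;  IBU = (α/100)·m·U·1000/V;  BU:GU = IBU/GP
U = 1.65·0.000125^(77/1000)·(1−e^(−0.04·87))/4.15 = 0.1929
IBU = (10.8/100)·22·0.1929·1000/24.3 = 18.8603
BU:GU = 18.8603/77

0.2449


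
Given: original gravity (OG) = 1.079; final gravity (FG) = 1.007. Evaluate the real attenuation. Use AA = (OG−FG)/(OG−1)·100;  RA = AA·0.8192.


AA = (1.079 − 1.007)/(1.079 − 1)·100 = 91.1392
RA = 91.1392·0.8192

74.6613 %


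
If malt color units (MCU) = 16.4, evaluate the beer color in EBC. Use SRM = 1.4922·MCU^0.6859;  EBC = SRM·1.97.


SRM = 1.4922·16.4^0.6859 = 10.1646
EBC = 10.1646·1.97

20.0242 EBC


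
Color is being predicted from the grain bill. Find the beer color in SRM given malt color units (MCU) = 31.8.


SRM = 1.4922 · MCU^0.6859
SRM = 1.4922 · 31.8^0.6859

16.0082 SRM


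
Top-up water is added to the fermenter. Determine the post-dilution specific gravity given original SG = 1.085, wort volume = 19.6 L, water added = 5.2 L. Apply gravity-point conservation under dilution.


SG_new = 1 + (SG_old − 1)·V_old/(V_old + V_water)
pts = (1.085 − 1)·1000·19.6/(19.6 + 5.2) = 67.1774
SG_new = 1 + 67.1774/1000

1.0672


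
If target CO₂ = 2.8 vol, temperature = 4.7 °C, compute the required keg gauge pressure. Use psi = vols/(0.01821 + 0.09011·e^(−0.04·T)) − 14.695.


psi = 2.8/(0.01821 + 0.09011·e^(−0.04·4.7)) − 14.695

15.4526 psi


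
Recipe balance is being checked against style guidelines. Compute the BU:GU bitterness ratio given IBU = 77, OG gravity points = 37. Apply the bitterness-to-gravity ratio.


BU:GU = IBU / OG_points
BU:GU = 77 / 37

2.0811


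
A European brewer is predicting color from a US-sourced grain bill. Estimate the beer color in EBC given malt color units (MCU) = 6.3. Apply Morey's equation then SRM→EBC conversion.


SRM = 1.4922·MCU^0.6859;  EBC = SRM·1.97
SRM = 1.4922·6.3^0.6859 = 5.2734
EBC = 5.2734·1.97

10.3887 EBC


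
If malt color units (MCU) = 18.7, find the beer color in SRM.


SRM = 1.4922 · MCU^0.6859
SRM = 1.4922 · 18.7^0.6859

11.1220 SRM


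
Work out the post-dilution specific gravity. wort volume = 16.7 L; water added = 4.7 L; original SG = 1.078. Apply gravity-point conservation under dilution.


SG_new = 1 + (SG_old − 1)·V_old/(V_old + V_water)
pts = (1.078 − 1)·1000·16.7/(16.7 + 4.7) = 60.8692
SG_new = 1 + 60.8692/1000

1.0609


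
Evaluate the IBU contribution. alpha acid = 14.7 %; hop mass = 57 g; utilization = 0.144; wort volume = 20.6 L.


IBU = (α/100)·mass·U·1000 / V
IBU = (14.7/100)·57·0.144·1000 / 20.6

58.5717 IBU


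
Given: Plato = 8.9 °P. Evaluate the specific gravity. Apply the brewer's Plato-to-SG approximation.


SG = 259/(259 − P)
SG = 259/(259 − 8.9)

1.0356


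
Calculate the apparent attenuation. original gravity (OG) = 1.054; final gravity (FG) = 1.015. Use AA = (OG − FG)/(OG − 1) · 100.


AA = (1.054 − 1.015)/(1.054 − 1) · 100

72.2222 %


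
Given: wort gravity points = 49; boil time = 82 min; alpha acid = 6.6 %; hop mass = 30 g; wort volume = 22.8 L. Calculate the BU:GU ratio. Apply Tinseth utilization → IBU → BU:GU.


U = 1.65·0.000125^(GP/1000)·(1−e^(−0.04t))/4.15;  IBU = (α/100)·m·U·1000/V;  BU:GU = IBU/GP
U = 1.65·0.000125^(49/1000)·(1−e^(−0.04·82))/4.15 = 0.2463
IBU = (6.6/100)·30·0.2463·1000/22.8 = 21.3923
BU:GU = 21.3923/49

0.4366


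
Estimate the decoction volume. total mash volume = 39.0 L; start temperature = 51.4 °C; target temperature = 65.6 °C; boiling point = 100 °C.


V_dec = V_total·(T_target − T_start)/(T_boil − T_start)
V_dec = 39.0·(65.6 − 51.4)/(100 − 51.4)

11.3951 L


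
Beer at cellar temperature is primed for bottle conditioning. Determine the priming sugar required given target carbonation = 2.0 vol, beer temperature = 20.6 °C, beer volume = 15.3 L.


residual = 14.695·(0.01821 + 0.09011·e^(−0.04·T));  sugar = (target − residual)·4.0·V
residual = 14.695·(0.01821 + 0.09011·e^(−0.04·20.6)) = 0.8485
sugar = (2.0 − 0.8485)·4.0·15.3

70.4735 g


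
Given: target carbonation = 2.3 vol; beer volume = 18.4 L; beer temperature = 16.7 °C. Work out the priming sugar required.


residual = 14.695·(0.01821 + 0.09011·e^(−0.04·T));  sugar = (target − residual)·4.0·V
residual = 14.695·(0.01821 + 0.09011·e^(−0.04·16.7)) = 0.9465
sugar = (2.3 − 0.9465)·4.0·18.4

99.6147 g


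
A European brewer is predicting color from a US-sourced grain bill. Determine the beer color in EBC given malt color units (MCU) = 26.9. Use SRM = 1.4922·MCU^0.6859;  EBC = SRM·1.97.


SRM = 1.4922·26.9^0.6859 = 14.2723
EBC = 14.2723·1.97

28.1164 EBC


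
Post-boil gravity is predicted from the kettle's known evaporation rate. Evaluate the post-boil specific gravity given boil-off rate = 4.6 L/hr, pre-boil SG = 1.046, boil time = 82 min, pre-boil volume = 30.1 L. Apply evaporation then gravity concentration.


V_post = V_pre − rate·(t/60);  SG_post = 1 + (SG_pre−1)·V_pre/V_post
V_post = 30.1 − 4.6·(82/60) = 23.8133
SG_post = 1 + (1.046 − 1)·30.1/23.8133

1.0581


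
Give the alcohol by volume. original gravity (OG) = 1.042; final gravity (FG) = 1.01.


ABV = (OG − FG) · 131.25
ABV = (1.042 − 1.01) · 131.25

4.2000 % ABV


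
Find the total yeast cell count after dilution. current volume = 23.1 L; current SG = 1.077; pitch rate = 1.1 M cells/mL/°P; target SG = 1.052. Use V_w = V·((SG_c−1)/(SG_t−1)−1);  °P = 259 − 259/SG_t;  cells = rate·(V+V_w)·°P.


V_w = 23.1·((1.077−1)/(1.052−1)−1) = 11.1058
V_final = 23.1 + 11.1058 = 34.2058
°P = 259 − 259/1.052 = 12.8023
cells = 1.1·34.2058·12.8023

481.7031 billion cells


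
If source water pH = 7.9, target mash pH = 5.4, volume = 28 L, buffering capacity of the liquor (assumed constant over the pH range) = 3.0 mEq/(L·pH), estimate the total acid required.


acid = buffering capacity · (pH_source − pH_target) · V
acid = 3.0 · (7.9 − 5.4) · 28

210.0000 mEq


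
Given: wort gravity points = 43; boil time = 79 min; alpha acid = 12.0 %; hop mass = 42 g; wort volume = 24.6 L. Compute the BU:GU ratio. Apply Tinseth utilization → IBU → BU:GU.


U = 1.65·0.000125^(GP/1000)·(1−e^(−0.04t))/4.15;  IBU = (α/100)·m·U·1000/V;  BU:GU = IBU/GP
U = 1.65·0.000125^(43/1000)·(1−e^(−0.04·79))/4.15 = 0.2587
IBU = (12.0/100)·42·0.2587·1000/24.6 = 52.9994
BU:GU = 52.9994/43

1.2325


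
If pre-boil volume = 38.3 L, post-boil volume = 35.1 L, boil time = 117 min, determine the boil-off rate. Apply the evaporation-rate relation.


rate = (V_pre − V_post) / (t_min/60)
rate = (38.3 − 35.1) / (117/60)

1.6410 L/hr


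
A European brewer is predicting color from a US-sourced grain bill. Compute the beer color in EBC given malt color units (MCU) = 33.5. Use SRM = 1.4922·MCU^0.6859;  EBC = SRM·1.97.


SRM = 1.4922·33.5^0.6859 = 16.5903
EBC = 16.5903·1.97

32.6830 EBC


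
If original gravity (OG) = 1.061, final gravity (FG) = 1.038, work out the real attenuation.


AA = (OG−FG)/(OG−1)·100;  RA = AA·0.8192
AA = (1.061 − 1.038)/(1.061 − 1)·100 = 37.7049
RA = 37.7049·0.8192

30.8879 %


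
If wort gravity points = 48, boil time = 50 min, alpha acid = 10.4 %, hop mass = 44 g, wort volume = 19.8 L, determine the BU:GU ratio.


U = 1.65·0.000125^(GP/1000)·(1−e^(−0.04t))/4.15;  IBU = (α/100)·m·U·1000/V;  BU:GU = IBU/GP
U = 1.65·0.000125^(48/1000)·(1−e^(−0.04·50))/4.15 = 0.2233
IBU = (10.4/100)·44·0.2233·1000/19.8 = 51.6126
BU:GU = 51.6126/48

1.0753


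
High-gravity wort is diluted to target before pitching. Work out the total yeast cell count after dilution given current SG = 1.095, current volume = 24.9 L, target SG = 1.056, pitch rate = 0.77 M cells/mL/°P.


V_w = V·((SG_c−1)/(SG_t−1)−1);  °P = 259 − 259/SG_t;  cells = rate·(V+V_w)·°P
V_w = 24.9·((1.095−1)/(1.056−1)−1) = 17.3411
V_final = 24.9 + 17.3411 = 42.2411
°P = 259 − 259/1.056 = 13.7348
cells = 0.77·42.2411·13.7348

446.7345 billion cells


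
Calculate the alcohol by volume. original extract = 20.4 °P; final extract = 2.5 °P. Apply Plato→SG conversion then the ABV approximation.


SG = 259/(259 − P);  ABV = (OG − FG)·131.25
OG = 259/(259 − 20.4) = 1.0855
FG = 259/(259 − 2.5) = 1.0097
ABV = (1.0855 − 1.0097)·131.25

9.9425 % ABV


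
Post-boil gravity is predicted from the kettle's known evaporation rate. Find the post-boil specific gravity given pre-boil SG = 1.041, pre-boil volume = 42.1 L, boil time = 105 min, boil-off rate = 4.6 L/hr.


V_post = V_pre − rate·(t/60);  SG_post = 1 + (SG_pre−1)·V_pre/V_post
V_post = 42.1 − 4.6·(105/60) = 34.0500
SG_post = 1 + (1.041 − 1)·42.1/34.0500

1.0507


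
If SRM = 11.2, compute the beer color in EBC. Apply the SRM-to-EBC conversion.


EBC = SRM · 1.97
EBC = 11.2 · 1.97

22.0640 EBC


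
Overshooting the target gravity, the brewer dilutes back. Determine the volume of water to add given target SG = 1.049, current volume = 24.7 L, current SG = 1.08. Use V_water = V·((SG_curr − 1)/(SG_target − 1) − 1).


V_water = 24.7·((1.08 − 1)/(1.049 − 1) − 1)

15.6265 L


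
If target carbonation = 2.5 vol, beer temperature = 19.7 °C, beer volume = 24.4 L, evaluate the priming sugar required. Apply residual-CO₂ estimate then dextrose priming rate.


residual = 14.695·(0.01821 + 0.09011·e^(−0.04·T));  sugar = (target − residual)·4.0·V
residual = 14.695·(0.01821 + 0.09011·e^(−0.04·19.7)) = 0.8698
sugar = (2.5 − 0.8698)·4.0·24.4

159.1109 g


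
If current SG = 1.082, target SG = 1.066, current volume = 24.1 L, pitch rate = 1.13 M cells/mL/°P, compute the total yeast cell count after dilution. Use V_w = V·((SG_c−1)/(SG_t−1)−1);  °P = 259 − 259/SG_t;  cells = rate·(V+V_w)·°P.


V_w = 24.1·((1.082−1)/(1.066−1)−1) = 5.8424
V_final = 24.1 + 5.8424 = 29.9424
°P = 259 − 259/1.066 = 16.0356
cells = 1.13·29.9424·16.0356

542.5652 billion cells


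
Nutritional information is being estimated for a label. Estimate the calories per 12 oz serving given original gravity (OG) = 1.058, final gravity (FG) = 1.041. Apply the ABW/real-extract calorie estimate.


ABW = (OG−FG)·131.25·0.79/FG;  °P = 259 − 259/SG (for OG→OE and FG→AE);  RE = 0.1808·OE + 0.8192·AE;  Cal = (6.9·ABW + 4·(RE−0.1))·FG·3.55
ABW = (1.058 − 1.041)·131.25·0.79/1.041 = 1.6933
OE = 259 − 259/1.058 = 14.1985 °P
AE = 259 − 259/1.041 = 10.2008 °P
RE = 0.1808·14.1985 + 0.8192·10.2008 = 10.9236 °P
Cal = (6.9·1.6933 + 4·(10.9236−0.1))·1.041·3.55

203.1730 kcal


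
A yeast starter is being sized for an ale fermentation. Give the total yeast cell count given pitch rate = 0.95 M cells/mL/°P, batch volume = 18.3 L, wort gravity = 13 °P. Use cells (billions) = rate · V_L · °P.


cells = 0.95 · 18.3 · 13

226.0050 billion cells


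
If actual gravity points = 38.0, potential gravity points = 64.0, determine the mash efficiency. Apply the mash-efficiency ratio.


efficiency = actual / potential × 100
efficiency = 38.0 / 64.0 × 100

59.3750 %


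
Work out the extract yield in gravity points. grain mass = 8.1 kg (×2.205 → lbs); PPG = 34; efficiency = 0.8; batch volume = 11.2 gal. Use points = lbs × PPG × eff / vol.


lbs = 8.1 × 2.205 = 17.8605
points = 17.8605 × 34 × 0.8 / 11.2

43.3755 points


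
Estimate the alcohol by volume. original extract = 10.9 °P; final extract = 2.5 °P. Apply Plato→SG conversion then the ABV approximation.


SG = 259/(259 − P);  ABV = (OG − FG)·131.25
OG = 259/(259 − 10.9) = 1.0439
FG = 259/(259 − 2.5) = 1.0097
ABV = (1.0439 − 1.0097)·131.25

4.4871 % ABV


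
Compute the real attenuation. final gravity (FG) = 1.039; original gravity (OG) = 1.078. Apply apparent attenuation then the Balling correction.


AA = (OG−FG)/(OG−1)·100;  RA = AA·0.8192
AA = (1.078 − 1.039)/(1.078 − 1)·100 = 50.0000
RA = 50.0000·0.8192

40.9600 %


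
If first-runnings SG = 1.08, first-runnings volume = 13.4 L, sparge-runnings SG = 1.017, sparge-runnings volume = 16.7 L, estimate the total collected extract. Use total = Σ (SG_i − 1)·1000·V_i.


first = (1.08 − 1)·1000·13.4 = 1072.0000
sparge = (1.017 − 1)·1000·16.7 = 283.9000
total = 1072.0000 + 283.9000

1355.9000 gravity·L


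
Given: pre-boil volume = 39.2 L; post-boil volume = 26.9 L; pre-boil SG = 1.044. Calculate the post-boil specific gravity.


SG_post = 1 + (SG_pre − 1)·V_pre/V_post
pts_pre = (1.044 − 1)·1000 = 44.0000
pts_post = 44.0000·39.2/26.9 = 64.1190
SG_post = 1 + 64.1190/1000

1.0641


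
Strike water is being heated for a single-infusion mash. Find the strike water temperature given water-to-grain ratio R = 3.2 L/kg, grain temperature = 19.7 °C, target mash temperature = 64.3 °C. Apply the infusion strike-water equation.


T_strike = (0.41/R)·(T_mash − T_grain) + T_mash
T_strike = (0.41/3.2)·(64.3 − 19.7) + 64.3

70.0144 °C


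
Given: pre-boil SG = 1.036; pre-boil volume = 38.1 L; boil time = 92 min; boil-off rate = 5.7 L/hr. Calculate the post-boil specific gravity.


V_post = V_pre − rate·(t/60);  SG_post = 1 + (SG_pre−1)·V_pre/V_post
V_post = 38.1 − 5.7·(92/60) = 29.3600
SG_post = 1 + (1.036 − 1)·38.1/29.3600

1.0467


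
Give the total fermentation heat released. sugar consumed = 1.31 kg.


Q = m_sugar · 590 kJ/kg
Q = 1.31 · 590

772.9000 kJ


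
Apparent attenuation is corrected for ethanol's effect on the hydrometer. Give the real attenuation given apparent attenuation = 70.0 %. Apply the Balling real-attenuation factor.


RA = AA · 0.8192
RA = 70.0 · 0.8192

57.3440 %


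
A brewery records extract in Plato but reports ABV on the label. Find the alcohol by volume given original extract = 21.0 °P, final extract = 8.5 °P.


SG = 259/(259 − P);  ABV = (OG − FG)·131.25
OG = 259/(259 − 21.0) = 1.0882
FG = 259/(259 − 8.5) = 1.0339
ABV = (1.0882 − 1.0339)·131.25

7.1273 % ABV


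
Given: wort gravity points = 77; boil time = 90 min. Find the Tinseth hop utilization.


U = 1.65·0.000125^(GP/1000) · (1 − e^(−0.04·t))/4.15
bigness = 1.65·0.000125^(77/1000) = 0.8259
boil_factor = (1 − e^(−0.04·90))/4.15 = 0.2344
U = 0.8259 · 0.2344

0.1936


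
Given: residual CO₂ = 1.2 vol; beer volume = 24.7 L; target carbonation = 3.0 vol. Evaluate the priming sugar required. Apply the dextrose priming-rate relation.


sugar = (target − residual)·4.0·V
sugar = (3.0 − 1.2)·4.0·24.7

177.8400 g


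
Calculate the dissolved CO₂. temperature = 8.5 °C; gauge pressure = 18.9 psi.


vols = (P + 14.695)·(0.01821 + 0.09011·e^(−0.04·T))
vols = (18.9 + 14.695)·(0.01821 + 0.09011·e^(−0.04·8.5))

2.7665 volumes


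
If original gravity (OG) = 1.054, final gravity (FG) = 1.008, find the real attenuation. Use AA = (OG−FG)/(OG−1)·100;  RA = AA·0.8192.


AA = (1.054 − 1.008)/(1.054 − 1)·100 = 85.1852
RA = 85.1852·0.8192

69.7837 %


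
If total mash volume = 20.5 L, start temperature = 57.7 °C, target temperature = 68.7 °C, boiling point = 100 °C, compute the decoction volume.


V_dec = V_total·(T_target − T_start)/(T_boil − T_start)
V_dec = 20.5·(68.7 − 57.7)/(100 − 57.7)

5.3310 L


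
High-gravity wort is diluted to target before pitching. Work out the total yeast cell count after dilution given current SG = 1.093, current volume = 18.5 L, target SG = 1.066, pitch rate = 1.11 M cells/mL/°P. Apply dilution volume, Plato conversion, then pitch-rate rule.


V_w = V·((SG_c−1)/(SG_t−1)−1);  °P = 259 − 259/SG_t;  cells = rate·(V+V_w)·°P
V_w = 18.5·((1.093−1)/(1.066−1)−1) = 7.5682
V_final = 18.5 + 7.5682 = 26.0682
°P = 259 − 259/1.066 = 16.0356
cells = 1.11·26.0682·16.0356

464.0024 billion cells


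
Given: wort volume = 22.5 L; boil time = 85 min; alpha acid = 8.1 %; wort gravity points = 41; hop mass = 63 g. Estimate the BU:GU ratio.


U = 1.65·0.000125^(GP/1000)·(1−e^(−0.04t))/4.15;  IBU = (α/100)·m·U·1000/V;  BU:GU = IBU/GP
U = 1.65·0.000125^(41/1000)·(1−e^(−0.04·85))/4.15 = 0.2659
IBU = (8.1/100)·63·0.2659·1000/22.5 = 60.2991
BU:GU = 60.2991/41

1.4707


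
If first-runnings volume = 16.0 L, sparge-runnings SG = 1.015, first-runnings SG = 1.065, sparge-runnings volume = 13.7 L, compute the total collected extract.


total = Σ (SG_i − 1)·1000·V_i
first = (1.065 − 1)·1000·16.0 = 1040.0000
sparge = (1.015 − 1)·1000·13.7 = 205.5000
total = 1040.0000 + 205.5000

1245.5000 gravity·L


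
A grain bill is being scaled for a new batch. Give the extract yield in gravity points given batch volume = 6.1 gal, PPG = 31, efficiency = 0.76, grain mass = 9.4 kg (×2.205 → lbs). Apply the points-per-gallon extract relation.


points = lbs × PPG × eff / vol
lbs = 9.4 × 2.205 = 20.7270
points = 20.7270 × 31 × 0.76 / 6.1

80.0538 points


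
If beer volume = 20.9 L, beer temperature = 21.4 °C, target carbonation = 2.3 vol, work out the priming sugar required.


residual = 14.695·(0.01821 + 0.09011·e^(−0.04·T));  sugar = (target − residual)·4.0·V
residual = 14.695·(0.01821 + 0.09011·e^(−0.04·21.4)) = 0.8302
sugar = (2.3 − 0.8302)·4.0·20.9

122.8771 g


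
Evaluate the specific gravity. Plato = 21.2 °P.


SG = 259/(259 − P)
SG = 259/(259 − 21.2)

1.0892


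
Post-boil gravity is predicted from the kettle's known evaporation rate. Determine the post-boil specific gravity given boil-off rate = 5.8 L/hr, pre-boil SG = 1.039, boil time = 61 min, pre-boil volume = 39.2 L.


V_post = V_pre − rate·(t/60);  SG_post = 1 + (SG_pre−1)·V_pre/V_post
V_post = 39.2 − 5.8·(61/60) = 33.3033
SG_post = 1 + (1.039 − 1)·39.2/33.3033

1.0459


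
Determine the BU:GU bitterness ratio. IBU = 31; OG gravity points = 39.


BU:GU = IBU / OG_points
BU:GU = 31 / 39

0.7949


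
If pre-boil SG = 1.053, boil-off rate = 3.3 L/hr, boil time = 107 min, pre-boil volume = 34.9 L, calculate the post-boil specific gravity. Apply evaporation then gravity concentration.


V_post = V_pre − rate·(t/60);  SG_post = 1 + (SG_pre−1)·V_pre/V_post
V_post = 34.9 − 3.3·(107/60) = 29.0150
SG_post = 1 + (1.053 − 1)·34.9/29.0150

1.0637


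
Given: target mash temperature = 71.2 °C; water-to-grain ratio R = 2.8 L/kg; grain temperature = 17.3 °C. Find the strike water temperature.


T_strike = (0.41/R)·(T_mash − T_grain) + T_mash
T_strike = (0.41/2.8)·(71.2 − 17.3) + 71.2

79.0925 °C


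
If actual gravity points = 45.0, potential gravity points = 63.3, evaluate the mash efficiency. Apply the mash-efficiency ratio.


efficiency = actual / potential × 100
efficiency = 45.0 / 63.3 × 100

71.0900 %


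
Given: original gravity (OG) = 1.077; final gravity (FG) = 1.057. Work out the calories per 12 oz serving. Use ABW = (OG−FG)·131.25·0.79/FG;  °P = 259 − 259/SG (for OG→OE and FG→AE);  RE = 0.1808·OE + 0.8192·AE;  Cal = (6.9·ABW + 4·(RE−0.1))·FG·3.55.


ABW = (1.077 − 1.057)·131.25·0.79/1.057 = 1.9619
OE = 259 − 259/1.077 = 18.5172 °P
AE = 259 − 259/1.057 = 13.9669 °P
RE = 0.1808·18.5172 + 0.8192·13.9669 = 14.7896 °P
Cal = (6.9·1.9619 + 4·(14.7896−0.1))·1.057·3.55

271.2783 kcal


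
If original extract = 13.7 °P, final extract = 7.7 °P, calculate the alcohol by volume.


SG = 259/(259 − P);  ABV = (OG − FG)·131.25
OG = 259/(259 − 13.7) = 1.0558
FG = 259/(259 − 7.7) = 1.0306
ABV = (1.0558 − 1.0306)·131.25

3.3087 % ABV


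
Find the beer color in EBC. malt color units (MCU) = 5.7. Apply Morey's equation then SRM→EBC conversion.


SRM = 1.4922·MCU^0.6859;  EBC = SRM·1.97
SRM = 1.4922·5.7^0.6859 = 4.9236
EBC = 4.9236·1.97

9.6995 EBC


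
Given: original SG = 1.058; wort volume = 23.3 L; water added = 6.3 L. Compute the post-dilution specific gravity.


SG_new = 1 + (SG_old − 1)·V_old/(V_old + V_water)
pts = (1.058 − 1)·1000·23.3/(23.3 + 6.3) = 45.6554
SG_new = 1 + 45.6554/1000

1.0457


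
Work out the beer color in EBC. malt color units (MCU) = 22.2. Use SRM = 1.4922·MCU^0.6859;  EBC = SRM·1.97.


SRM = 1.4922·22.2^0.6859 = 12.5110
EBC = 12.5110·1.97

24.6466 EBC


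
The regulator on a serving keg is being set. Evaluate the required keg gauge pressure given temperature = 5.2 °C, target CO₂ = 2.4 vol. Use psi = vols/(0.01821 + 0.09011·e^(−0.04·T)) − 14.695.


psi = 2.4/(0.01821 + 0.09011·e^(−0.04·5.2)) − 14.695

11.5638 psi


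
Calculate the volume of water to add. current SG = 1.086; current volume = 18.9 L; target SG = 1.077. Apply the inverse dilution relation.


V_water = V·((SG_curr − 1)/(SG_target − 1) − 1)
V_water = 18.9·((1.086 − 1)/(1.077 − 1) − 1)

2.2091 L


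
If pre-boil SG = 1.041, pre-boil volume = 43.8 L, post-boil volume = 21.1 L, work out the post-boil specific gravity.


SG_post = 1 + (SG_pre − 1)·V_pre/V_post
pts_pre = (1.041 − 1)·1000 = 41.0000
pts_post = 41.0000·43.8/21.1 = 85.1090
SG_post = 1 + 85.1090/1000

1.0851


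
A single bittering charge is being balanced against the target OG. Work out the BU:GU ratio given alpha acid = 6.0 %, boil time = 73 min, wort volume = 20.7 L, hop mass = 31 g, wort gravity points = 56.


U = 1.65·0.000125^(GP/1000)·(1−e^(−0.04t))/4.15;  IBU = (α/100)·m·U·1000/V;  BU:GU = IBU/GP
U = 1.65·0.000125^(56/1000)·(1−e^(−0.04·73))/4.15 = 0.2274
IBU = (6.0/100)·31·0.2274·1000/20.7 = 20.4328
BU:GU = 20.4328/56

0.3649


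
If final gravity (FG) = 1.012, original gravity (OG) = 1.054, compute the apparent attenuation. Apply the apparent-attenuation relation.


AA = (OG − FG)/(OG − 1) · 100
AA = (1.054 − 1.012)/(1.054 − 1) · 100

77.7778 %


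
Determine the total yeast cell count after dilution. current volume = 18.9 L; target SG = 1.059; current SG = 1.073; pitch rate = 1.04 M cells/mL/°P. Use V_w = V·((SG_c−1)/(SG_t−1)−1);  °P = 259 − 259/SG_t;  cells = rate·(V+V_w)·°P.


V_w = 18.9·((1.073−1)/(1.059−1)−1) = 4.4847
V_final = 18.9 + 4.4847 = 23.3847
°P = 259 − 259/1.059 = 14.4297
cells = 1.04·23.3847·14.4297

350.9311 billion cells


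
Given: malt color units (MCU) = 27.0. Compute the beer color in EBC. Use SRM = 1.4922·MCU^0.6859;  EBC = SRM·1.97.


SRM = 1.4922·27.0^0.6859 = 14.3087
EBC = 14.3087·1.97

28.1881 EBC


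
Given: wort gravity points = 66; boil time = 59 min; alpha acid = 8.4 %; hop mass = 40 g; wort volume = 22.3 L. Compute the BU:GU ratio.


U = 1.65·0.000125^(GP/1000)·(1−e^(−0.04t))/4.15;  IBU = (α/100)·m·U·1000/V;  BU:GU = IBU/GP
U = 1.65·0.000125^(66/1000)·(1−e^(−0.04·59))/4.15 = 0.1990
IBU = (8.4/100)·40·0.1990·1000/22.3 = 29.9773
BU:GU = 29.9773/66

0.4542


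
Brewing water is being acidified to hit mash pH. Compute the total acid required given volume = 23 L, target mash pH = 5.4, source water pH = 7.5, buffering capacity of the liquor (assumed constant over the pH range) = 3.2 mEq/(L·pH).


acid = buffering capacity · (pH_source − pH_target) · V
acid = 3.2 · (7.5 − 5.4) · 23

154.5600 mEq


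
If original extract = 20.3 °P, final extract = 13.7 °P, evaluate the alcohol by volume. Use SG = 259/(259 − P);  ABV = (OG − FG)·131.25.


OG = 259/(259 − 20.3) = 1.0850
FG = 259/(259 − 13.7) = 1.0558
ABV = (1.0850 − 1.0558)·131.25

3.8317 % ABV


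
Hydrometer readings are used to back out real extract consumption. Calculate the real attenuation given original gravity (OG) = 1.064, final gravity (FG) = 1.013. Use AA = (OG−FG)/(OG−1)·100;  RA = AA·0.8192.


AA = (1.064 − 1.013)/(1.064 − 1)·100 = 79.6875
RA = 79.6875·0.8192

65.2800 %


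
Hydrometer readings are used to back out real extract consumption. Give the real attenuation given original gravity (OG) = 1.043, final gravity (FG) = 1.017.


AA = (OG−FG)/(OG−1)·100;  RA = AA·0.8192
AA = (1.043 − 1.017)/(1.043 − 1)·100 = 60.4651
RA = 60.4651·0.8192

49.5330 %


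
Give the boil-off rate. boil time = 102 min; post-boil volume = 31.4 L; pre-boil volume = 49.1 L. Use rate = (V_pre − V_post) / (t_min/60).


rate = (49.1 − 31.4) / (102/60)

10.4118 L/hr


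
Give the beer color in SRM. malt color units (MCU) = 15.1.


SRM = 1.4922 · MCU^0.6859
SRM = 1.4922 · 15.1^0.6859

9.6048 SRM


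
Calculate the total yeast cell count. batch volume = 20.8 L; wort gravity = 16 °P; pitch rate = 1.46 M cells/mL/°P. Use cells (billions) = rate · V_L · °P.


cells = 1.46 · 20.8 · 16

485.8880 billion cells


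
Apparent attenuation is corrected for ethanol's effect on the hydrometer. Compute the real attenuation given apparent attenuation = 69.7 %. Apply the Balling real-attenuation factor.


RA = AA · 0.8192
RA = 69.7 · 0.8192

57.0982 %


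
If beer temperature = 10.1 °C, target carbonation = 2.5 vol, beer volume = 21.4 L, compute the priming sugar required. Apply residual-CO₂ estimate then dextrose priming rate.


residual = 14.695·(0.01821 + 0.09011·e^(−0.04·T));  sugar = (target − residual)·4.0·V
residual = 14.695·(0.01821 + 0.09011·e^(−0.04·10.1)) = 1.1517
sugar = (2.5 − 1.1517)·4.0·21.4

115.4172 g


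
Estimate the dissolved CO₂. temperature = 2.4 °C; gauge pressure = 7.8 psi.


vols = (P + 14.695)·(0.01821 + 0.09011·e^(−0.04·T))
vols = (7.8 + 14.695)·(0.01821 + 0.09011·e^(−0.04·2.4))

2.2511 volumes


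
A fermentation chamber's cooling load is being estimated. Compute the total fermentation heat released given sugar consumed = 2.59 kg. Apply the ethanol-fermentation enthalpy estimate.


Q = m_sugar · 590 kJ/kg
Q = 2.59 · 590

1528.1000 kJ


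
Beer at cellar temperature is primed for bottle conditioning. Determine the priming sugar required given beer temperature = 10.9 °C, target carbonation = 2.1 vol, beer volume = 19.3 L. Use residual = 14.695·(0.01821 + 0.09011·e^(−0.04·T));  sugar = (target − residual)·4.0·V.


residual = 14.695·(0.01821 + 0.09011·e^(−0.04·10.9)) = 1.1238
sugar = (2.1 − 1.1238)·4.0·19.3

75.3607 g


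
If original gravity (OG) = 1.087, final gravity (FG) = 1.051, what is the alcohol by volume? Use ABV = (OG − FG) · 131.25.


ABV = (1.087 − 1.051) · 131.25

4.7250 % ABV


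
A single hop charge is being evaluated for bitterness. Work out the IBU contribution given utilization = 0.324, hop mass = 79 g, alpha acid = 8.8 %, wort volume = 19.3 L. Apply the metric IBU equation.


IBU = (α/100)·mass·U·1000 / V
IBU = (8.8/100)·79·0.324·1000 / 19.3

116.7072 IBU


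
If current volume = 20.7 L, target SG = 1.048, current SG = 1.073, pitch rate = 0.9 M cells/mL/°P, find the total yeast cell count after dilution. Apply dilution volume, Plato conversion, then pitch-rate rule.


V_w = V·((SG_c−1)/(SG_t−1)−1);  °P = 259 − 259/SG_t;  cells = rate·(V+V_w)·°P
V_w = 20.7·((1.073−1)/(1.048−1)−1) = 10.7812
V_final = 20.7 + 10.7812 = 31.4812
°P = 259 − 259/1.048 = 11.8626
cells = 0.9·31.4812·11.8626

336.1044 billion cells


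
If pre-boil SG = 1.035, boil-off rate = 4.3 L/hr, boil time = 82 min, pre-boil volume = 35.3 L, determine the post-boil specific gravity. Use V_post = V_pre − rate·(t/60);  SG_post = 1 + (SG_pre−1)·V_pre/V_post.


V_post = 35.3 − 4.3·(82/60) = 29.4233
SG_post = 1 + (1.035 − 1)·35.3/29.4233

1.0420


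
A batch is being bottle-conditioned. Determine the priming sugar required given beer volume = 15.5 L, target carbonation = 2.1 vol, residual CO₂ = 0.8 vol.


sugar = (target − residual)·4.0·V
sugar = (2.1 − 0.8)·4.0·15.5

80.6000 g


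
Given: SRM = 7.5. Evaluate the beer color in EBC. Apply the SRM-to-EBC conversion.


EBC = SRM · 1.97
EBC = 7.5 · 1.97

14.7750 EBC


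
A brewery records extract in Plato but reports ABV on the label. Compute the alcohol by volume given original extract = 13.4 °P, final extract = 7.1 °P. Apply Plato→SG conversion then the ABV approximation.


SG = 259/(259 − P);  ABV = (OG − FG)·131.25
OG = 259/(259 − 13.4) = 1.0546
FG = 259/(259 − 7.1) = 1.0282
ABV = (1.0546 − 1.0282)·131.25

3.4616 % ABV


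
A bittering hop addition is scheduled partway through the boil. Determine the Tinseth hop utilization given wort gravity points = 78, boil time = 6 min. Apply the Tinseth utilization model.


U = 1.65·0.000125^(GP/1000) · (1 − e^(−0.04·t))/4.15
bigness = 1.65·0.000125^(78/1000) = 0.8185
boil_factor = (1 − e^(−0.04·6))/4.15 = 0.0514
U = 0.8185 · 0.0514

0.0421


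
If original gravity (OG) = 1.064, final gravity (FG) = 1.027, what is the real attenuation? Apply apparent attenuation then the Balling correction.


AA = (OG−FG)/(OG−1)·100;  RA = AA·0.8192
AA = (1.064 − 1.027)/(1.064 − 1)·100 = 57.8125
RA = 57.8125·0.8192

47.3600 %


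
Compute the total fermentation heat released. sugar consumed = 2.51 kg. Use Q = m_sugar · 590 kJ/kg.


Q = 2.51 · 590

1480.9000 kJ


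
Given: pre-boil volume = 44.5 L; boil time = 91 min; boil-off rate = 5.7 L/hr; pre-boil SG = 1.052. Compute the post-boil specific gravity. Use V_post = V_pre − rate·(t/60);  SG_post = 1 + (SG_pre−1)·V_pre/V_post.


V_post = 44.5 − 5.7·(91/60) = 35.8550
SG_post = 1 + (1.052 − 1)·44.5/35.8550

1.0645


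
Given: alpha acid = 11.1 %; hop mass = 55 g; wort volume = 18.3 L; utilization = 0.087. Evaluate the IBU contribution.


IBU = (α/100)·mass·U·1000 / V
IBU = (11.1/100)·55·0.087·1000 / 18.3

29.0238 IBU


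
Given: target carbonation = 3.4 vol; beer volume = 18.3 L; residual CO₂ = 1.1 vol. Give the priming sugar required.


sugar = (target − residual)·4.0·V
sugar = (3.4 − 1.1)·4.0·18.3

168.3600 g


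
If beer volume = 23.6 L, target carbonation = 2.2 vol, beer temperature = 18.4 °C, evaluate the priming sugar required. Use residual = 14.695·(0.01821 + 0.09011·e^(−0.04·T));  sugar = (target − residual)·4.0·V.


residual = 14.695·(0.01821 + 0.09011·e^(−0.04·18.4)) = 0.9019
sugar = (2.2 − 0.9019)·4.0·23.6

122.5400 g


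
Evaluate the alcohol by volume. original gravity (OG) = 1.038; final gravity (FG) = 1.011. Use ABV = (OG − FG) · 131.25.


ABV = (1.038 − 1.011) · 131.25

3.5438 % ABV


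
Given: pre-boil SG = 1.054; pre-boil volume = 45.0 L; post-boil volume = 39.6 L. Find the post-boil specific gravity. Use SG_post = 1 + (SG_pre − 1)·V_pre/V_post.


pts_pre = (1.054 − 1)·1000 = 54.0000
pts_post = 54.0000·45.0/39.6 = 61.3636
SG_post = 1 + 61.3636/1000

1.0614


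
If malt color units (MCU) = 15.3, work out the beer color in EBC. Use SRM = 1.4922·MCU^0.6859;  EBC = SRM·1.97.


SRM = 1.4922·15.3^0.6859 = 9.6919
EBC = 9.6919·1.97

19.0930 EBC


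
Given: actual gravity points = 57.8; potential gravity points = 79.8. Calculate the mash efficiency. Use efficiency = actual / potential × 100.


efficiency = 57.8 / 79.8 × 100

72.4311 %


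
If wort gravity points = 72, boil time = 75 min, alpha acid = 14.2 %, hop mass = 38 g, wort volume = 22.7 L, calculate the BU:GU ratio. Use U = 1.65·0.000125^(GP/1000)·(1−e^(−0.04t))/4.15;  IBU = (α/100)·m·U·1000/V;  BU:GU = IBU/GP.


U = 1.65·0.000125^(72/1000)·(1−e^(−0.04·75))/4.15 = 0.1978
IBU = (14.2/100)·38·0.1978·1000/22.7 = 47.0198
BU:GU = 47.0198/72

0.6531


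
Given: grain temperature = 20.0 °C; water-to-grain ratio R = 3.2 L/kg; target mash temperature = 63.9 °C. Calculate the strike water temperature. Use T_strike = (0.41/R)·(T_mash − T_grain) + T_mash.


T_strike = (0.41/3.2)·(63.9 − 20.0) + 63.9

69.5247 °C


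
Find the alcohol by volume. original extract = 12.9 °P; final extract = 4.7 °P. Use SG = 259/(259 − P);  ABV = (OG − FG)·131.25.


OG = 259/(259 − 12.9) = 1.0524
FG = 259/(259 − 4.7) = 1.0185
ABV = (1.0524 − 1.0185)·131.25

4.4540 % ABV


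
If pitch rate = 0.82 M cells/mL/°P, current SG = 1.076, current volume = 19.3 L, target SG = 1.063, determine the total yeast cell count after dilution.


V_w = V·((SG_c−1)/(SG_t−1)−1);  °P = 259 − 259/SG_t;  cells = rate·(V+V_w)·°P
V_w = 19.3·((1.076−1)/(1.063−1)−1) = 3.9825
V_final = 19.3 + 3.9825 = 23.2825
°P = 259 − 259/1.063 = 15.3500
cells = 0.82·23.2825·15.3500

293.0564 billion cells


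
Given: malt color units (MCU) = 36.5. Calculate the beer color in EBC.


SRM = 1.4922·MCU^0.6859;  EBC = SRM·1.97
SRM = 1.4922·36.5^0.6859 = 17.5956
EBC = 17.5956·1.97

34.6633 EBC


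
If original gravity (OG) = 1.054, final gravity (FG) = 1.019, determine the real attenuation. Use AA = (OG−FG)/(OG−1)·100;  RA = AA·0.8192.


AA = (1.054 − 1.019)/(1.054 − 1)·100 = 64.8148
RA = 64.8148·0.8192

53.0963 %


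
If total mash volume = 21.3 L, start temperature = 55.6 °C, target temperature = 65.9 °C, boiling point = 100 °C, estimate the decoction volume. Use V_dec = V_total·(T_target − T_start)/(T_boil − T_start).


V_dec = 21.3·(65.9 − 55.6)/(100 − 55.6)

4.9412 L


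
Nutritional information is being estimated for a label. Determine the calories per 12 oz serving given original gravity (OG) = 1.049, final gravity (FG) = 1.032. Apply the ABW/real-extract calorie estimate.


ABW = (OG−FG)·131.25·0.79/FG;  °P = 259 − 259/SG (for OG→OE and FG→AE);  RE = 0.1808·OE + 0.8192·AE;  Cal = (6.9·ABW + 4·(RE−0.1))·FG·3.55
ABW = (1.049 − 1.032)·131.25·0.79/1.032 = 1.7080
OE = 259 − 259/1.049 = 12.0982 °P
AE = 259 − 259/1.032 = 8.0310 °P
RE = 0.1808·12.0982 + 0.8192·8.0310 = 8.7664 °P
Cal = (6.9·1.7080 + 4·(8.7664−0.1))·1.032·3.55

170.1772 kcal


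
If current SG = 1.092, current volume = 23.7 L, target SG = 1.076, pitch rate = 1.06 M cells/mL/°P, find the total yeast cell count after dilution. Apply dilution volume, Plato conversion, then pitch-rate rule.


V_w = V·((SG_c−1)/(SG_t−1)−1);  °P = 259 − 259/SG_t;  cells = rate·(V+V_w)·°P
V_w = 23.7·((1.092−1)/(1.076−1)−1) = 4.9895
V_final = 23.7 + 4.9895 = 28.6895
°P = 259 − 259/1.076 = 18.2937
cells = 1.06·28.6895·18.2937

556.3262 billion cells


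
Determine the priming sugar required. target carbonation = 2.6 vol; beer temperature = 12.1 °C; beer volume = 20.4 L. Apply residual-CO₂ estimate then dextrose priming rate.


residual = 14.695·(0.01821 + 0.09011·e^(−0.04·T));  sugar = (target − residual)·4.0·V
residual = 14.695·(0.01821 + 0.09011·e^(−0.04·12.1)) = 1.0837
sugar = (2.6 − 1.0837)·4.0·20.4

123.7303 g


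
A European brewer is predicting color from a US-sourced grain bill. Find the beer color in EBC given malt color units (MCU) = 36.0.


SRM = 1.4922·MCU^0.6859;  EBC = SRM·1.97
SRM = 1.4922·36.0^0.6859 = 17.4299
EBC = 17.4299·1.97

34.3369 EBC


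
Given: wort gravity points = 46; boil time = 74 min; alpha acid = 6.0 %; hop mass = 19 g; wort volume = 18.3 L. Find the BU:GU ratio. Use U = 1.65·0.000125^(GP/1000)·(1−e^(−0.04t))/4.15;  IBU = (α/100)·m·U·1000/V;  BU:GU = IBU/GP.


U = 1.65·0.000125^(46/1000)·(1−e^(−0.04·74))/4.15 = 0.2493
IBU = (6.0/100)·19·0.2493·1000/18.3 = 15.5324
BU:GU = 15.5324/46

0.3377


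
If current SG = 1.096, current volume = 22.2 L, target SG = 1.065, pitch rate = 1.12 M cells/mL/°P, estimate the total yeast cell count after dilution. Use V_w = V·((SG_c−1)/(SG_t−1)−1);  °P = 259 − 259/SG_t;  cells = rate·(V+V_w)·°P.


V_w = 22.2·((1.096−1)/(1.065−1)−1) = 10.5877
V_final = 22.2 + 10.5877 = 32.7877
°P = 259 − 259/1.065 = 15.8075
cells = 1.12·32.7877·15.8075

580.4869 billion cells


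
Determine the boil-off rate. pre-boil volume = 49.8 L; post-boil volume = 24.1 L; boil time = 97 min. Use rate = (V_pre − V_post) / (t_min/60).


rate = (49.8 − 24.1) / (97/60)

15.8969 L/hr


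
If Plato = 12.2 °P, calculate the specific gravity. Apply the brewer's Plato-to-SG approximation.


SG = 259/(259 − P)
SG = 259/(259 − 12.2)

1.0494
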